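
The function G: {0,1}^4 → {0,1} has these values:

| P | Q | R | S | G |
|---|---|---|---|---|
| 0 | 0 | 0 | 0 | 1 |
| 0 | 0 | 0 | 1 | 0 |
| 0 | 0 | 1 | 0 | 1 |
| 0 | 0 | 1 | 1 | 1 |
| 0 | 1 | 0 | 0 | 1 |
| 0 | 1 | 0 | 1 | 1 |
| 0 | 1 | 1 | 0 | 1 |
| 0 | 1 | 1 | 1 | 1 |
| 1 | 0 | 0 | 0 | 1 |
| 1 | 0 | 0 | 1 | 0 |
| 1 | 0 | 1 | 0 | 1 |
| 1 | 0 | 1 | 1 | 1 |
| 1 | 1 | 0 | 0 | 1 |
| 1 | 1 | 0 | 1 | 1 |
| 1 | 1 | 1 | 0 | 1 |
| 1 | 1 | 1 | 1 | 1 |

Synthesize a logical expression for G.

G is 0 on only 2 rows — (0,0,0,1), (1,0,0,1). Writing each as a minterm (¬P·¬Q·¬R·S, P·¬Q·¬R·S) and OR-ing them characterizes exactly where G=0, so G is the negation of that disjunction.

G(P, Q, R, S) = not ((((not P and not Q) and not R) and S) or (((P and not Q) and not R) and S))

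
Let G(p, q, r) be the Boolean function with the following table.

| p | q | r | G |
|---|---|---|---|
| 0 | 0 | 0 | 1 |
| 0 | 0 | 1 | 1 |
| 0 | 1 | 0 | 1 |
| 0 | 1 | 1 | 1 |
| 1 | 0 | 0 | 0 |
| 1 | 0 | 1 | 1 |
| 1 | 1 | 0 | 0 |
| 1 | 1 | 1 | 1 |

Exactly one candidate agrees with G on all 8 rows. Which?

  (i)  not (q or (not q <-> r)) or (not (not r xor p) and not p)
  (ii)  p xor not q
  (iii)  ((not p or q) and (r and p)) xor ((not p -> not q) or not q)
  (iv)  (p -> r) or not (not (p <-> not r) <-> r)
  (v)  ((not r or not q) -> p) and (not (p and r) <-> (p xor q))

iv

(i) disagrees with G on (0,1,0) (formula → 0, table → 1); rule it out.
(ii) disagrees with G on (0,1,0) (formula → 0, table → 1); rule it out.
(iii) disagrees with G on (0,1,0) (formula → 0, table → 1); rule it out.
(v) disagrees with G on (0,0,0) (formula → 0, table → 1); rule it out.
Only (iv) survives; checking it on all 8 rows confirms it matches G.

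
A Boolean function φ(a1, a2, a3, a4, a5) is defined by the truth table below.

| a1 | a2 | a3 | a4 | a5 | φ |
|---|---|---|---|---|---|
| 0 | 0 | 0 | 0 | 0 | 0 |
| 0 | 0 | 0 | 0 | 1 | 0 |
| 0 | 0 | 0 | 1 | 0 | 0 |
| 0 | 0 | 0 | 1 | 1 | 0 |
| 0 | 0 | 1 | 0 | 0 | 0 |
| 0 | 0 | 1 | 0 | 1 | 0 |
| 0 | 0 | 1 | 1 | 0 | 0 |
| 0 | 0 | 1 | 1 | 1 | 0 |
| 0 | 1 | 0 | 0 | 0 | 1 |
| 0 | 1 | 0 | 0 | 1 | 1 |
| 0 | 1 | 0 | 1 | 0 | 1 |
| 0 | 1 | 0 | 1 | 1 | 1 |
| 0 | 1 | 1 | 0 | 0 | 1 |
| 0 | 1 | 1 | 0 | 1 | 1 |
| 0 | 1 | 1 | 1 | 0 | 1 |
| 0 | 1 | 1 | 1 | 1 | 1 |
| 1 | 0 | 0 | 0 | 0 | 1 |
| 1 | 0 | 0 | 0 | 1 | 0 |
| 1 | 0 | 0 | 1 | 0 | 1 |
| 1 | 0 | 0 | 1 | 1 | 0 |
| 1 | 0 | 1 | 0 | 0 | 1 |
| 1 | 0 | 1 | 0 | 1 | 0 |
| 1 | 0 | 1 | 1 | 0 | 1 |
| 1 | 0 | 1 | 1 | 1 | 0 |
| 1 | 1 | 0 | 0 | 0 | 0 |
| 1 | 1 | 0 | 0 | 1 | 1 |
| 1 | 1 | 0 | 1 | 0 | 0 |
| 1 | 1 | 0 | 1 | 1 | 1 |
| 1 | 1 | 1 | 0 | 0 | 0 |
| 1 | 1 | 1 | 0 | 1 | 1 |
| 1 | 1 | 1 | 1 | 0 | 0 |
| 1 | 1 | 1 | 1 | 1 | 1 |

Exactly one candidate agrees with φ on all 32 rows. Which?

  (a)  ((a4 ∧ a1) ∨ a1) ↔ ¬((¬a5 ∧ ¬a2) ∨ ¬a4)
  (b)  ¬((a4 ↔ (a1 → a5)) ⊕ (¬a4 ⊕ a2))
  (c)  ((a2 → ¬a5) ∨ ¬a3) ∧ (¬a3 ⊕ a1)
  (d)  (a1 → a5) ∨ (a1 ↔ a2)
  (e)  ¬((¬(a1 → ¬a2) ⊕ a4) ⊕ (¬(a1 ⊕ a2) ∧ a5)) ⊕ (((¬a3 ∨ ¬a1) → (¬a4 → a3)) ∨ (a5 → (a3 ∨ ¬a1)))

b

(a) disagrees with φ on (0,0,0,0,0) (formula → 1, table → 0); rule it out.
(c) disagrees with φ on (0,0,0,0,0) (formula → 1, table → 0); rule it out.
(d) disagrees with φ on (0,0,0,0,0) (formula → 1, table → 0); rule it out.
(e) disagrees with φ on (0,0,0,0,1) (formula → 1, table → 0); rule it out.
(b) is the remaining candidate, and it agrees with φ on all 32 inputs.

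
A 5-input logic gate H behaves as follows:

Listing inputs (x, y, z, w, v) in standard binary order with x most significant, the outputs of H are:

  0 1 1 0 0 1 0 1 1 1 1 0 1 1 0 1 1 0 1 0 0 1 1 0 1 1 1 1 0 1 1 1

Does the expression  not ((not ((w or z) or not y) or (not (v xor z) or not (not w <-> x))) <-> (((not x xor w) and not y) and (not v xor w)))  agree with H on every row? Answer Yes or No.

Check the formula against H row by row:
  x=0, y=0, z=0, w=0, v=0: formula gives 0, H = 0 ✓
  x=0, y=0, z=0, w=0, v=1: formula gives 1, H = 1 ✓
  x=0, y=0, z=0, w=1, v=0: formula gives 1, H = 1 ✓
  x=0, y=0, z=0, w=1, v=1: formula gives 0, H = 0 ✓
  … (the remaining 28 rows also agree.)
Every row agrees, so the formula is equivalent.

Yes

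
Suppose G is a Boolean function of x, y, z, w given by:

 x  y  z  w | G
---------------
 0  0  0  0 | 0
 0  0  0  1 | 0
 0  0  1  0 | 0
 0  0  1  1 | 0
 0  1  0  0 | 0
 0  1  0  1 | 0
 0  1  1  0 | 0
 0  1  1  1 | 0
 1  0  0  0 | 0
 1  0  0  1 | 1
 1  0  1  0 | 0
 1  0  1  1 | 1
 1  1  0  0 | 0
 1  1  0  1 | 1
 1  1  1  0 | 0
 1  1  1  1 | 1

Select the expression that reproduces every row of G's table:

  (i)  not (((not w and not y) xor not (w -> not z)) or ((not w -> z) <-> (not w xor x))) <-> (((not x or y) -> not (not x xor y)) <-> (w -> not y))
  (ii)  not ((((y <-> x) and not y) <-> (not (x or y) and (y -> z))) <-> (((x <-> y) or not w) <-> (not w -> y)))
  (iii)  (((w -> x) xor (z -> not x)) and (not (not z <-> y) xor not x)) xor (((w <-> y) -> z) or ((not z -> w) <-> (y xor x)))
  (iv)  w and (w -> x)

(i): at (0,0,0,0) it gives 1, but G = 0 — eliminated.
(ii): at (0,0,0,0) it gives 1, but G = 0 — eliminated.
(iii): at (0,0,0,0) it gives 1, but G = 0 — eliminated.
(iv) is the remaining candidate, and it agrees with G on all 16 inputs.

iv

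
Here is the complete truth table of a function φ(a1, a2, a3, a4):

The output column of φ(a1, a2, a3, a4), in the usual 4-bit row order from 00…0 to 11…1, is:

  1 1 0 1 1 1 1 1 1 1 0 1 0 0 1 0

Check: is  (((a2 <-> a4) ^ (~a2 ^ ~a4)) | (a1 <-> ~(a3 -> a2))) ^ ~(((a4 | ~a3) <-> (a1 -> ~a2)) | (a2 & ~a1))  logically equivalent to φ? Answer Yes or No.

Yes

Check the formula against φ row by row:
  a1=0, a2=0, a3=0, a4=0: formula gives 1, φ = 1 ✓
  a1=0, a2=0, a3=0, a4=1: formula gives 1, φ = 1 ✓
  a1=0, a2=0, a3=1, a4=0: formula gives 0, φ = 0 ✓
  a1=0, a2=0, a3=1, a4=1: formula gives 1, φ = 1 ✓
  …and likewise for the remaining 12 rows.
Every row agrees, so the formula is equivalent.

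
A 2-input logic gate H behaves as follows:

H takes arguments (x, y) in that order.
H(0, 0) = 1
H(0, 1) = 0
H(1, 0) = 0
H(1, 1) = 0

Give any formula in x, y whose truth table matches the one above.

H(x, y) = ~(x | y)

The output is 1 only when every input is 0 — NOR of all inputs.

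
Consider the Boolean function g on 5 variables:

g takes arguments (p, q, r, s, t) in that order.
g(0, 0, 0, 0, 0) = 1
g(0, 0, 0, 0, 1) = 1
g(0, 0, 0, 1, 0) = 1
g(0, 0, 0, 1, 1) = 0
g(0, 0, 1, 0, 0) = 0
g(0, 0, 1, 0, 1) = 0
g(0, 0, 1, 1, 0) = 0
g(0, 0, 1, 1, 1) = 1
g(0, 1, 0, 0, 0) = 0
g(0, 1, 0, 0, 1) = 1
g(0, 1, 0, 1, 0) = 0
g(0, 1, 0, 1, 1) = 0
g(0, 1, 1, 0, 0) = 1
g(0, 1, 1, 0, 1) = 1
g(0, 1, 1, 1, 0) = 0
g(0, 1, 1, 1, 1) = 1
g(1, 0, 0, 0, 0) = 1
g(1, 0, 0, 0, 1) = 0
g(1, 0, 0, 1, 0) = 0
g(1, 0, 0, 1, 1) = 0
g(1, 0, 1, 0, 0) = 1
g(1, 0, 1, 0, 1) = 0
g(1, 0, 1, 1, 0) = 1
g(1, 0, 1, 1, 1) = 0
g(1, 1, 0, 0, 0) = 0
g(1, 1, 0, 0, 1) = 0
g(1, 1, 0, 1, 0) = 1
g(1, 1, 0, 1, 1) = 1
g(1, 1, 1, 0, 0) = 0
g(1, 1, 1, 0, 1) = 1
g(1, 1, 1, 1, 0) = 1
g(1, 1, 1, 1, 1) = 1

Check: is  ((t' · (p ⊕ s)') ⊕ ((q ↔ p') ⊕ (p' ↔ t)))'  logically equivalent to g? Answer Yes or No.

No

Check the formula against g row by row:
  p=0, q=0, r=0, s=0, t=0: formula gives 0, but g = 1 ✗
Since they disagree at (0,0,0,0,0), the expression is not a correct formula for g.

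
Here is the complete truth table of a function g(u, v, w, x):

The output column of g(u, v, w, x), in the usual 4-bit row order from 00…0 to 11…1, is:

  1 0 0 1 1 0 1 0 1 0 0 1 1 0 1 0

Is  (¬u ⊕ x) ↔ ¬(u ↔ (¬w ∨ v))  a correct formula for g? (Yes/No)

Evaluate (¬u ⊕ x) ↔ ¬(u ↔ (¬w ∨ v)) on each row and compare to g:
  u=0, v=0, w=0, x=0: formula gives 1, g = 1 ✓
  u=0, v=0, w=0, x=1: formula gives 0, g = 0 ✓
  u=0, v=0, w=1, x=0: formula gives 0, g = 0 ✓
  u=0, v=0, w=1, x=1: formula gives 1, g = 1 ✓
  … (the remaining 12 rows also agree.)
No disagreement on any input; they are logically equivalent.

Yes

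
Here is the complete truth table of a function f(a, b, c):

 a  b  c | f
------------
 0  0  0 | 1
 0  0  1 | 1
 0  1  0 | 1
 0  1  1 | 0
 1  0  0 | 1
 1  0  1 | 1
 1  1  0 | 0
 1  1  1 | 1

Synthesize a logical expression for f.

The 0-rows are (0,1,1), (1,1,0). Take each as a conjunction (¬a·b·c, a·b·¬c), form their disjunction, and complement — that gives a formula that is 1 everywhere f is.

f(a, b, c) = ¬(((¬a ∧ b) ∧ c) ∨ ((a ∧ b) ∧ ¬c))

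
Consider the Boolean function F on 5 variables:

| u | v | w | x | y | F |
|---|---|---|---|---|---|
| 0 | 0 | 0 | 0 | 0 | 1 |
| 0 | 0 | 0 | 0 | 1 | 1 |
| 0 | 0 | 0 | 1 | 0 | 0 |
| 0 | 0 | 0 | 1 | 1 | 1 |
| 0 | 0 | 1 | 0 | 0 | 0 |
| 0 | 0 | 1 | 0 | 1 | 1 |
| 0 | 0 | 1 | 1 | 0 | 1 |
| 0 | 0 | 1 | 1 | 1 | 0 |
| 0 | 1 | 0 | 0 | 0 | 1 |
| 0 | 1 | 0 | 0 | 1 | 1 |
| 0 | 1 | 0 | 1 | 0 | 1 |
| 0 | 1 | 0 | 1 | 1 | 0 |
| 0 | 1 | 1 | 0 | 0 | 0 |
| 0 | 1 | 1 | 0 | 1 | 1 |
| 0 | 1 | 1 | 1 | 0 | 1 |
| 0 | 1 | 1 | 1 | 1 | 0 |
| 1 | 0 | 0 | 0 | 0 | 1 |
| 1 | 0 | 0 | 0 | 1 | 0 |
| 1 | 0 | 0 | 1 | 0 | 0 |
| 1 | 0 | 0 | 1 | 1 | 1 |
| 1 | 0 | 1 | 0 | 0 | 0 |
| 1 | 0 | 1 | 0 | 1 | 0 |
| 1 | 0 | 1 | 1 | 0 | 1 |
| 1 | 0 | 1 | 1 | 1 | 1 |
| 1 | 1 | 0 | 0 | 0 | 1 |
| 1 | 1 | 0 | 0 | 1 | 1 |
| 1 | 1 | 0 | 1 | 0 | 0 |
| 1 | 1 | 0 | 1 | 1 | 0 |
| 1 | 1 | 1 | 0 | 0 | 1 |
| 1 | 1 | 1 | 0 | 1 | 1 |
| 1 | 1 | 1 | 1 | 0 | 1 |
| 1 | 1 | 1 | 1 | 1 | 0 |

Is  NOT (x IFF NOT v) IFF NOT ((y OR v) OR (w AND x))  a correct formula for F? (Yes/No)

Check the formula against F row by row:
  u=0, v=0, w=0, x=0, y=0: formula gives 1, F = 1 ✓
  u=0, v=0, w=0, x=0, y=1: formula gives 0, but F = 1 ✗
Row (0,0,0,0,1) is a counterexample, so the formula is not equivalent to F.

No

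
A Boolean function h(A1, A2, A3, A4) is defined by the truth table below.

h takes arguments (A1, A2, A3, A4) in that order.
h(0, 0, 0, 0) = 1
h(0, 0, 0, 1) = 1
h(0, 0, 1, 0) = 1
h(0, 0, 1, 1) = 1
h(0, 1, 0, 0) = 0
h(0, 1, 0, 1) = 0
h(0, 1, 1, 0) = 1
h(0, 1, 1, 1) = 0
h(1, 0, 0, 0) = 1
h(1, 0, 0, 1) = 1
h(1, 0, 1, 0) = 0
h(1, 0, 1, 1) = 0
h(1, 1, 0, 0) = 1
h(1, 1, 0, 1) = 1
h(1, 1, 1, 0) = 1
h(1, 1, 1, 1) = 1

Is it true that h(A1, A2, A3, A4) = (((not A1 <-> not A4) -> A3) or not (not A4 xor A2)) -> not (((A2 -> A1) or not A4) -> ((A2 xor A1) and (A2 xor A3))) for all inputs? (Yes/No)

Yes

Evaluate (((not A1 <-> not A4) -> A3) or not (not A4 xor A2)) -> not (((A2 -> A1) or not A4) -> ((A2 xor A1) and (A2 xor A3))) on each row and compare to h:
  A1=0, A2=0, A3=0, A4=0: formula gives 1, h = 1 ✓
  A1=0, A2=0, A3=0, A4=1: formula gives 1, h = 1 ✓
  A1=0, A2=0, A3=1, A4=0: formula gives 1, h = 1 ✓
  A1=0, A2=0, A3=1, A4=1: formula gives 1, h = 1 ✓
  … (the remaining 12 rows also agree.)
No disagreement on any input; they are logically equivalent.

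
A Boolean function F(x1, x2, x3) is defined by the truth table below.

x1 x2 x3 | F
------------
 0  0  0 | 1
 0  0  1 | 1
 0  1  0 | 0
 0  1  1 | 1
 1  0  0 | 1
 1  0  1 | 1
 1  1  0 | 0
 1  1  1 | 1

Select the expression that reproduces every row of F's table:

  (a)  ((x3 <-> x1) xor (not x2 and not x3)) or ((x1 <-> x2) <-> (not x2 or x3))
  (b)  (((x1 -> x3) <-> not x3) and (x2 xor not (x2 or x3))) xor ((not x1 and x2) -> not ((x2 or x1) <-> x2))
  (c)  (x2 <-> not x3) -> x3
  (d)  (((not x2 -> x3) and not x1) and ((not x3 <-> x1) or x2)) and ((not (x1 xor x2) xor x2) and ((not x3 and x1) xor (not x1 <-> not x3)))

(a) fails at (0,1,0): the formula yields 1, F is 0.
(b) fails at (0,0,0): the formula yields 0, F is 1.
(d) fails at (0,0,0): the formula yields 0, F is 1.
That leaves (c). Evaluating it on every row reproduces the table of F exactly.

c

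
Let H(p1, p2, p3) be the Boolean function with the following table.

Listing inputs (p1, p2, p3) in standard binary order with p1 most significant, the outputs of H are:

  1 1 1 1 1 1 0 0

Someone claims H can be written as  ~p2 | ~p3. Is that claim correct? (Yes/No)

No

Check the formula against H row by row:
  p1=0, p2=0, p3=0: formula gives 1, H = 1 ✓
  p1=0, p2=0, p3=1: formula gives 1, H = 1 ✓
  p1=0, p2=1, p3=0: formula gives 1, H = 1 ✓
  p1=0, p2=1, p3=1: formula gives 0, but H = 1 ✗
Since they disagree at (0,1,1), the expression is not a correct formula for H.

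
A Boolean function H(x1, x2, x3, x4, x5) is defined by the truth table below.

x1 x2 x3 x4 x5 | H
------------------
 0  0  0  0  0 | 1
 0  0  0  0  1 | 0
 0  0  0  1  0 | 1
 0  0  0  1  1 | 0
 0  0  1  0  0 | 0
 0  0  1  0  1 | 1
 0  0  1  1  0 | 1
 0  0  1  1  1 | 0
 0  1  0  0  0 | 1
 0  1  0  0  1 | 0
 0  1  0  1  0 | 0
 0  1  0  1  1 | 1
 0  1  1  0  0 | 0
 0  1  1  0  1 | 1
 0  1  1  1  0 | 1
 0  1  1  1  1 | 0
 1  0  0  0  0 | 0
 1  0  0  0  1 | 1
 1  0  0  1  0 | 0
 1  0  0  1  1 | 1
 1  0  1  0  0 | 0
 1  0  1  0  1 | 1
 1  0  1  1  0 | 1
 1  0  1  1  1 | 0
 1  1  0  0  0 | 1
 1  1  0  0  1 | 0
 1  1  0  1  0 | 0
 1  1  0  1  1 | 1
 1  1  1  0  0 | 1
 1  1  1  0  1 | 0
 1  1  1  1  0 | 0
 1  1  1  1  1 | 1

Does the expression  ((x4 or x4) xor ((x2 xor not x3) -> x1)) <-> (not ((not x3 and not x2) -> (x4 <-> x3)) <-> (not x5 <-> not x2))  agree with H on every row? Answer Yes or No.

Evaluate ((x4 or x4) xor ((x2 xor not x3) -> x1)) <-> (not ((not x3 and not x2) -> (x4 <-> x3)) <-> (not x5 <-> not x2)) on each row and compare to H:
  x1=0, x2=0, x3=0, x4=0, x5=0: formula gives 1, H = 1 ✓
  x1=0, x2=0, x3=0, x4=0, x5=1: formula gives 0, H = 0 ✓
  x1=0, x2=0, x3=0, x4=1, x5=0: formula gives 1, H = 1 ✓
  x1=0, x2=0, x3=0, x4=1, x5=1: formula gives 0, H = 0 ✓
  … (the remaining 28 rows also agree.)
No disagreement on any input; they are logically equivalent.

Yes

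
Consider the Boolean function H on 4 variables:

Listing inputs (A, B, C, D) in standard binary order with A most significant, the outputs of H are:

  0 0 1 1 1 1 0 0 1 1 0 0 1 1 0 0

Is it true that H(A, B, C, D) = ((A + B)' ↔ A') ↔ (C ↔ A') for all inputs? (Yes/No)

Yes

Evaluate ((A + B)' ↔ A') ↔ (C ↔ A') on each row and compare to H:
  A=0, B=0, C=0, D=0: formula gives 0, H = 0 ✓
  A=0, B=0, C=0, D=1: formula gives 0, H = 0 ✓
  A=0, B=0, C=1, D=0: formula gives 1, H = 1 ✓
  A=0, B=0, C=1, D=1: formula gives 1, H = 1 ✓
  …and likewise for the remaining 12 rows.
Every row agrees, so the formula is equivalent.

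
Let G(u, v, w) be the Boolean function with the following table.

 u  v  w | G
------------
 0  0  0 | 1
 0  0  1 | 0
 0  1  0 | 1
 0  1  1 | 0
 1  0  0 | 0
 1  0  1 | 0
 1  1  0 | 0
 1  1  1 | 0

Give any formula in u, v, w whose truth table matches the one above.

G(u, v, w) = ((u' · v') · w') + ((u' · v) · w')

Collect the rows where G=1 — (0,0,0), (0,1,0) — and write one minterm per row: ¬u·¬v·¬w, ¬u·v·¬w. Their union (logical OR) reproduces the table exactly.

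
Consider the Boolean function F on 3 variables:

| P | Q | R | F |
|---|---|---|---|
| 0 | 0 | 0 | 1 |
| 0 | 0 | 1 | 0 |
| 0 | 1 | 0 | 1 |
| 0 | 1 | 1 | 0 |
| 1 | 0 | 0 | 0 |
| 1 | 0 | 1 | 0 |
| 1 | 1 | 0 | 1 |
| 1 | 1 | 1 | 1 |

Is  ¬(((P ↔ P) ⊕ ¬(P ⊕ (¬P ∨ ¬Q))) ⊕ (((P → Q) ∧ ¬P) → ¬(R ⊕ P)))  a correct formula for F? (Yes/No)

Evaluate ¬(((P ↔ P) ⊕ ¬(P ⊕ (¬P ∨ ¬Q))) ⊕ (((P → Q) ∧ ¬P) → ¬(R ⊕ P))) on each row and compare to F:
  P=0, Q=0, R=0: formula gives 1, F = 1 ✓
  P=0, Q=0, R=1: formula gives 0, F = 0 ✓
  P=0, Q=1, R=0: formula gives 1, F = 1 ✓
  P=0, Q=1, R=1: formula gives 0, F = 0 ✓
  P=1, Q=0, R=0: formula gives 0, F = 0 ✓
  … (the remaining 3 rows also agree.)
No disagreement on any input; they are logically equivalent.

Yes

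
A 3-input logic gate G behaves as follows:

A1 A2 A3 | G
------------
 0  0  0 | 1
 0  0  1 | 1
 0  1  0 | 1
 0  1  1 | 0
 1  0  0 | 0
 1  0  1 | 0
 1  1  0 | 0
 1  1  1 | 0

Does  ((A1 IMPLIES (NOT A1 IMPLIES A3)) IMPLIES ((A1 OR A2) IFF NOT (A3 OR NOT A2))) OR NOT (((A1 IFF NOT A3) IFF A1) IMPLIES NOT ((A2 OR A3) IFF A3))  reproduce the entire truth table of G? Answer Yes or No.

No

Test each input against both G and the formula:
  A1=0, A2=0, A3=0: formula gives 1, G = 1 ✓
  A1=0, A2=0, A3=1: formula gives 1, G = 1 ✓
  A1=0, A2=1, A3=0: formula gives 1, G = 1 ✓
  A1=0, A2=1, A3=1: formula gives 0, G = 0 ✓
  A1=1, A2=0, A3=0: formula gives 1, but G = 0 ✗
A single disagreement suffices: at (1,0,0) they differ, so the formula does not compute G.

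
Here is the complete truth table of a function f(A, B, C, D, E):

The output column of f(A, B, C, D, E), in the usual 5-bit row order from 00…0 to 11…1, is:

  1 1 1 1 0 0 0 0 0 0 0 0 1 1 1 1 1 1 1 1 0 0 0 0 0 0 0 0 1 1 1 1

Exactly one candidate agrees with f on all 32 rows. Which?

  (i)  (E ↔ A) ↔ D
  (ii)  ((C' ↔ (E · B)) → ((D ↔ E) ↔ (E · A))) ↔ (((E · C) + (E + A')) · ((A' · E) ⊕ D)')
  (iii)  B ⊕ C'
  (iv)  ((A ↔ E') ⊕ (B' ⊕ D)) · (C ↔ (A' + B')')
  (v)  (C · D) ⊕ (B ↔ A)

(i) disagrees with f on (0,0,0,0,0) (formula → 0, table → 1); rule it out.
(ii) disagrees with f on (0,0,0,0,1) (formula → 0, table → 1); rule it out.
(iv) disagrees with f on (0,0,0,0,1) (formula → 0, table → 1); rule it out.
(v) disagrees with f on (0,0,1,0,0) (formula → 1, table → 0); rule it out.
Only (iii) survives; checking it on all 32 rows confirms it matches f.

iii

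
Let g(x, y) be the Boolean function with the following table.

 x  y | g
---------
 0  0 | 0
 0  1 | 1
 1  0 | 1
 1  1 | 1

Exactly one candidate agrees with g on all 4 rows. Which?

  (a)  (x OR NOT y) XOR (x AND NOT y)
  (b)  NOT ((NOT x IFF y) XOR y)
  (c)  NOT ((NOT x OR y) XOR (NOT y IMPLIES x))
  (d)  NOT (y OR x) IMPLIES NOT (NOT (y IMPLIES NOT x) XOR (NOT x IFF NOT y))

(a): at (0,0) it gives 1, but g = 0 — eliminated.
(b): at (0,0) it gives 1, but g = 0 — eliminated.
(c): at (1,0) it gives 0, but g = 1 — eliminated.
That leaves (d). Evaluating it on every row reproduces the table of g exactly.

d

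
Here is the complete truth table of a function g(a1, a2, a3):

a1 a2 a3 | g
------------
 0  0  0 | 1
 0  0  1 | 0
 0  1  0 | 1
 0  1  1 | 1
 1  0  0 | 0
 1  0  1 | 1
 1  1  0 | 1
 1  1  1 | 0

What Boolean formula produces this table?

There are just 3 zero rows: (0,0,1), (1,0,0), (1,1,1). Their minterms are ¬a1·¬a2·a3, a1·¬a2·¬a3, a1·a2·a3; the OR of those covers precisely the 0-outputs, and negating it yields g.

g(a1, a2, a3) = ~((((~a1 & ~a2) & a3) | ((a1 & ~a2) & ~a3)) | ((a1 & a2) & a3))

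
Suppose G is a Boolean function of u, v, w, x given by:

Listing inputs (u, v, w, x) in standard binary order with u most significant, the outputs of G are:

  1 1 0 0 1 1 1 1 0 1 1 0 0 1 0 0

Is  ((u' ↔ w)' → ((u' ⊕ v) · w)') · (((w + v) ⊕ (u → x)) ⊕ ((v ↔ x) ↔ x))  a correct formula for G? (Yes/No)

Evaluate ((u' ↔ w)' → ((u' ⊕ v) · w)') · (((w + v) ⊕ (u → x)) ⊕ ((v ↔ x) ↔ x)) on each row and compare to G:
  u=0, v=0, w=0, x=0: formula gives 1, G = 1 ✓
  u=0, v=0, w=0, x=1: formula gives 1, G = 1 ✓
  u=0, v=0, w=1, x=0: formula gives 0, G = 0 ✓
  u=0, v=0, w=1, x=1: formula gives 0, G = 0 ✓
  … (the remaining 12 rows also agree.)
All 16 rows match — the expression computes G exactly.

Yes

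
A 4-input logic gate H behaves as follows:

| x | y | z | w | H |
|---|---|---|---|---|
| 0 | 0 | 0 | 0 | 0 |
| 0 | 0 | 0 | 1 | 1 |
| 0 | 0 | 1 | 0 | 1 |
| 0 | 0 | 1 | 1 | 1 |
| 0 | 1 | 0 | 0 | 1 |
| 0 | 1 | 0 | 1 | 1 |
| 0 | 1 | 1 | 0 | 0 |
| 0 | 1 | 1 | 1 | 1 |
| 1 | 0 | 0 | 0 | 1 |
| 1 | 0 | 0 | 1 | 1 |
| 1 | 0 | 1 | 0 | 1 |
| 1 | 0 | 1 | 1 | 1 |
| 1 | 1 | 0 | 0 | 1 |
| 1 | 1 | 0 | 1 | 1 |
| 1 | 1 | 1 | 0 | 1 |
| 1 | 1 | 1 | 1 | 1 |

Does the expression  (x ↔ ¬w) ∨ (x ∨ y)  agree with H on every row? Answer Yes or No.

Check the formula against H row by row:
  x=0, y=0, z=0, w=0: formula gives 0, H = 0 ✓
  x=0, y=0, z=0, w=1: formula gives 1, H = 1 ✓
  x=0, y=0, z=1, w=0: formula gives 0, but H = 1 ✗
A single disagreement suffices: at (0,0,1,0) they differ, so the formula does not compute H.

No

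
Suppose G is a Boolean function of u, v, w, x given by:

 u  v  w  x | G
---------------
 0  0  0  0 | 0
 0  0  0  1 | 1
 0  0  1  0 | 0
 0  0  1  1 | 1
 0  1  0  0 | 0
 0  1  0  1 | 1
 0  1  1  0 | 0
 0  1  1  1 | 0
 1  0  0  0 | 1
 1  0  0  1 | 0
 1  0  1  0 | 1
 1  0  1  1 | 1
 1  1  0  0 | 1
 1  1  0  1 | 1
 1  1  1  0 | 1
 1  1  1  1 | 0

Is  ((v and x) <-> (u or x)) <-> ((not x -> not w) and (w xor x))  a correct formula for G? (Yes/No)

No

Evaluate ((v and x) <-> (u or x)) <-> ((not x -> not w) and (w xor x)) on each row and compare to G:
  u=0, v=0, w=0, x=0: formula gives 0, G = 0 ✓
  u=0, v=0, w=0, x=1: formula gives 0, but G = 1 ✗
Since they disagree at (0,0,0,1), the expression is not a correct formula for G.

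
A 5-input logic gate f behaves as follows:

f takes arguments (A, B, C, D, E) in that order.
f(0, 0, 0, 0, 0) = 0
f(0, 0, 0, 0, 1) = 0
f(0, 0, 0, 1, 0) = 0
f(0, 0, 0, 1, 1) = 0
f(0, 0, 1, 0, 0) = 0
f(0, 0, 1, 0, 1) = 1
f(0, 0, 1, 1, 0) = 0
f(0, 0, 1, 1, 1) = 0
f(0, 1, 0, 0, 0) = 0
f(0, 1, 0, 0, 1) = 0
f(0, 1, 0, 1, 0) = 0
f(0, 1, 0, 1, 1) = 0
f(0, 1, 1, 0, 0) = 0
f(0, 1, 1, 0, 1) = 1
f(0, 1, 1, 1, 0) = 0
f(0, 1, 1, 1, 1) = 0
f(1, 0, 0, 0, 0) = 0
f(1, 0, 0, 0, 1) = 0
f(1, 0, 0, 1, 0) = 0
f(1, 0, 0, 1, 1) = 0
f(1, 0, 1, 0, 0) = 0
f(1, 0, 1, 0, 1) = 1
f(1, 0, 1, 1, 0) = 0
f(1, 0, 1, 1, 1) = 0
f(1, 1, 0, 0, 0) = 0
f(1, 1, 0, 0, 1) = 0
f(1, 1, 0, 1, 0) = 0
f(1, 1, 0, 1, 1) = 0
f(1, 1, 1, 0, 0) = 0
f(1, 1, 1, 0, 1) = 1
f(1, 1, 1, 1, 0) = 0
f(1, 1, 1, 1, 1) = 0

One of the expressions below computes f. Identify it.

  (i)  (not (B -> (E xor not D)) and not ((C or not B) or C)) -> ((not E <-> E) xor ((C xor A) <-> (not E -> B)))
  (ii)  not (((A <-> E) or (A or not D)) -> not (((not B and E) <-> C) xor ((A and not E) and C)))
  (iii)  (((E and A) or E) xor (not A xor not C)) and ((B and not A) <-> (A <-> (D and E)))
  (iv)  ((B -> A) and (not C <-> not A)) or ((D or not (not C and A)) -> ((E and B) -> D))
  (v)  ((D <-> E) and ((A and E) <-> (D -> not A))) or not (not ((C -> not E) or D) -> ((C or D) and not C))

v

(i): at (0,0,0,0,0) it gives 1, but f = 0 — eliminated.
(ii): at (0,0,0,0,0) it gives 1, but f = 0 — eliminated.
(iii): at (0,0,0,1,1) it gives 1, but f = 0 — eliminated.
(iv): at (0,0,0,0,0) it gives 1, but f = 0 — eliminated.
That leaves (v). Evaluating it on every row reproduces the table of f exactly.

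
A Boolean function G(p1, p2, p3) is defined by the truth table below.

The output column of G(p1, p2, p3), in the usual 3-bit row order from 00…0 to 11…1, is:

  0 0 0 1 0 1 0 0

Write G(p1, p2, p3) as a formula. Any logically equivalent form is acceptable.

G(p1, p2, p3) = ((NOT p1 AND p2) AND p3) OR ((p1 AND NOT p2) AND p3)

G=1 on 2 inputs: (0,1,1), (1,0,1). Reading each as a conjunction of literals (¬p1·p2·p3, p1·¬p2·p3) and taking the OR gives the canonical DNF.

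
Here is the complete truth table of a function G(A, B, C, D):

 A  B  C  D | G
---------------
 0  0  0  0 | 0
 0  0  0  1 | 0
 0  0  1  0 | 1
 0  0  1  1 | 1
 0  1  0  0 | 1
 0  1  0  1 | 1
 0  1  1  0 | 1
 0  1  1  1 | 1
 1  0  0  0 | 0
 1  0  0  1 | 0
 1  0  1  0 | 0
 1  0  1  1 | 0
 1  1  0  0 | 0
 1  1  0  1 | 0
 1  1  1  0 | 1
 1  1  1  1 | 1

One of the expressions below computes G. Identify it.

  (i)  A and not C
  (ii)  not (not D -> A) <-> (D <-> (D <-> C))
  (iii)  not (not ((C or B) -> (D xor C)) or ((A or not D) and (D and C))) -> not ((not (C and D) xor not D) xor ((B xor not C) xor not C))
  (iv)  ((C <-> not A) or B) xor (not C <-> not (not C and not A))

(i) disagrees with G on (0,0,1,0) (formula → 0, table → 1); rule it out.
(ii) disagrees with G on (0,0,0,1) (formula → 1, table → 0); rule it out.
(iii) disagrees with G on (0,0,0,0) (formula → 1, table → 0); rule it out.
That leaves (iv). Evaluating it on every row reproduces the table of G exactly.

iv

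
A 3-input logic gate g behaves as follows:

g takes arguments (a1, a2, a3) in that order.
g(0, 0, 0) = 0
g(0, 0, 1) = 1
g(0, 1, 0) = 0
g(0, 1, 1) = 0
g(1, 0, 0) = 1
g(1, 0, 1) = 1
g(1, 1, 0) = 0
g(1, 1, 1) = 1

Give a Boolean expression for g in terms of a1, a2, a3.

g(a1, a2, a3) = ((((~a1 & ~a2) & a3) | ((a1 & ~a2) & ~a3)) | ((a1 & ~a2) & a3)) | ((a1 & a2) & a3)

g=1 on 4 inputs: (0,0,1), (1,0,0), (1,0,1), (1,1,1). Reading each as a conjunction of literals (¬a1·¬a2·a3, a1·¬a2·¬a3, a1·¬a2·a3, a1·a2·a3) and taking the OR gives the canonical DNF.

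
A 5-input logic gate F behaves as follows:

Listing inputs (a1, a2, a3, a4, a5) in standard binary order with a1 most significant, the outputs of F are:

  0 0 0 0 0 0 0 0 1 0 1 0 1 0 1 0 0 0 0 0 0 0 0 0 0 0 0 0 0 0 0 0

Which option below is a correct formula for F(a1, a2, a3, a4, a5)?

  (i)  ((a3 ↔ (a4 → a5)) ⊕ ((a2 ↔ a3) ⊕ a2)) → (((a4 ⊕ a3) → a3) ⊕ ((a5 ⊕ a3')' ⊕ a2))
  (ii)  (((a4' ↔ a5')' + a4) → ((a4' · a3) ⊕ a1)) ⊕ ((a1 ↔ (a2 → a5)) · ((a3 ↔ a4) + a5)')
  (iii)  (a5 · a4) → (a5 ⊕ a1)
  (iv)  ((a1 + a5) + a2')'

iv

(i): at (0,0,0,0,0) it gives 1, but F = 0 — eliminated.
(ii): at (0,0,0,0,0) it gives 1, but F = 0 — eliminated.
(iii): at (0,0,0,0,0) it gives 1, but F = 0 — eliminated.
That leaves (iv). Evaluating it on every row reproduces the table of F exactly.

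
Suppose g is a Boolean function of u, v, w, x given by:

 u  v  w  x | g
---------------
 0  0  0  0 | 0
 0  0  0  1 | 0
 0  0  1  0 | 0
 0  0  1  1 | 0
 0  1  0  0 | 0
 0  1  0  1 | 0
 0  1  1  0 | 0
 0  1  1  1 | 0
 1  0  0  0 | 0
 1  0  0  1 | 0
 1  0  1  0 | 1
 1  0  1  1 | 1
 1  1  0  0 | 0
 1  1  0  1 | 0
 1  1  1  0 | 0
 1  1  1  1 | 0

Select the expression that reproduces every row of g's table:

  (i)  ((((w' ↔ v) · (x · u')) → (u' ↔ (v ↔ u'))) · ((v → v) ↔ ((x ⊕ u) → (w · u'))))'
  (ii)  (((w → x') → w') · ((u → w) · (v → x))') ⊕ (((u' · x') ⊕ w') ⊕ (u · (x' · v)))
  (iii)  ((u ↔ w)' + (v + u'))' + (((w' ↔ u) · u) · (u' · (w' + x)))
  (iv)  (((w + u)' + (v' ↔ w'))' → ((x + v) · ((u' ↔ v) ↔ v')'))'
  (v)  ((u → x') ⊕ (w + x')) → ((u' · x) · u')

iii

(i) fails at (0,0,0,1): the formula yields 1, g is 0.
(ii) fails at (0,0,0,1): the formula yields 1, g is 0.
(iv) fails at (0,0,1,0): the formula yields 1, g is 0.
(v) fails at (0,0,0,0): the formula yields 1, g is 0.
(iii) is the remaining candidate, and it agrees with g on all 16 inputs.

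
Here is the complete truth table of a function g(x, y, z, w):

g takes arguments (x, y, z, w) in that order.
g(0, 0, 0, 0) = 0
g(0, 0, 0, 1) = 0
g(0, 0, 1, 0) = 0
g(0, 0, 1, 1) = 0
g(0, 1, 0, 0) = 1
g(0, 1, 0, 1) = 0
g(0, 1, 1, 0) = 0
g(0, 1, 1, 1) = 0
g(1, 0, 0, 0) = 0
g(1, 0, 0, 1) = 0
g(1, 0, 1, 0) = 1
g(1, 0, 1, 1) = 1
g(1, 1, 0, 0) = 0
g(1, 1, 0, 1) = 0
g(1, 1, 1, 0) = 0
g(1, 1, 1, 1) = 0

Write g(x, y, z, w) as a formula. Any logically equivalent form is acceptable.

g=1 on 3 inputs: (0,1,0,0), (1,0,1,0), (1,0,1,1). Reading each as a conjunction of literals (¬x·y·¬z·¬w, x·¬y·z·¬w, x·¬y·z·w) and taking the OR gives the canonical DNF.

g(x, y, z, w) = ((((not x and y) and not z) and not w) or (((x and not y) and z) and not w)) or (((x and not y) and z) and w)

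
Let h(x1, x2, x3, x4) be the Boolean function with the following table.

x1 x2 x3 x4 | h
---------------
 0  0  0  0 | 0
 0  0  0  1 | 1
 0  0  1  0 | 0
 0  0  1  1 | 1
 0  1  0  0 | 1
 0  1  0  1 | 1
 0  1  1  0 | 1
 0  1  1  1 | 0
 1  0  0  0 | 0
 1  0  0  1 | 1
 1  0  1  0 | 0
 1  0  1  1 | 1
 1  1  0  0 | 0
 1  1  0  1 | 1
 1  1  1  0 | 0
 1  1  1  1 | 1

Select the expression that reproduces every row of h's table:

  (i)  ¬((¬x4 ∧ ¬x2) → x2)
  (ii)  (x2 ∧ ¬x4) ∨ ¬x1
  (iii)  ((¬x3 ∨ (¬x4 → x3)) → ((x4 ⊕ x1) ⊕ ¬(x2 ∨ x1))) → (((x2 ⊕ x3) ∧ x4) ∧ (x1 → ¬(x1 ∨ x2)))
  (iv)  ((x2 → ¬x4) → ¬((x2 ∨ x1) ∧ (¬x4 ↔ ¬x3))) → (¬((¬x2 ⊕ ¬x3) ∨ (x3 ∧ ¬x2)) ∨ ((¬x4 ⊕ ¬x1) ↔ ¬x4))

(i) disagrees with h on (0,0,0,0) (formula → 1, table → 0); rule it out.
(ii) disagrees with h on (0,0,0,0) (formula → 1, table → 0); rule it out.
(iv) disagrees with h on (0,0,0,0) (formula → 1, table → 0); rule it out.
That leaves (iii). Evaluating it on every row reproduces the table of h exactly.

iii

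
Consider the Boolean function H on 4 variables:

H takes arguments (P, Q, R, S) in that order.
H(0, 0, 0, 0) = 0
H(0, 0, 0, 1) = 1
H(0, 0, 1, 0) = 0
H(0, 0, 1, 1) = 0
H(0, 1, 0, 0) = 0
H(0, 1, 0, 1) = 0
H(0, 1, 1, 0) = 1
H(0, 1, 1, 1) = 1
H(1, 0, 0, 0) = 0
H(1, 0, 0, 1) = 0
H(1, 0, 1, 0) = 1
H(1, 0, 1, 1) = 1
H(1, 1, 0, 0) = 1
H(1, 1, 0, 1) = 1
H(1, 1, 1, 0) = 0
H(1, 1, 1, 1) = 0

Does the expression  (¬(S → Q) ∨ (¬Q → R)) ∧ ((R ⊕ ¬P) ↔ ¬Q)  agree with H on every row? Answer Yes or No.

Check the formula against H row by row:
  P=0, Q=0, R=0, S=0: formula gives 0, H = 0 ✓
  P=0, Q=0, R=0, S=1: formula gives 1, H = 1 ✓
  P=0, Q=0, R=1, S=0: formula gives 0, H = 0 ✓
  P=0, Q=0, R=1, S=1: formula gives 0, H = 0 ✓
  …and likewise for the remaining 12 rows.
No disagreement on any input; they are logically equivalent.

Yes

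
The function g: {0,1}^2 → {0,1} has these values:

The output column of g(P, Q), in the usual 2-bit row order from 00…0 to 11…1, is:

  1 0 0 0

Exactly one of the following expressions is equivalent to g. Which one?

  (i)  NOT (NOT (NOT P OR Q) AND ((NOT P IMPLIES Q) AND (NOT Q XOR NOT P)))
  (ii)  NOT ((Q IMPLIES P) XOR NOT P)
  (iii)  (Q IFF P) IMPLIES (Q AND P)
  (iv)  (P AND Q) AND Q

ii

(i) disagrees with g on (0,1) (formula → 1, table → 0); rule it out.
(iii) disagrees with g on (0,0) (formula → 0, table → 1); rule it out.
(iv) disagrees with g on (0,0) (formula → 0, table → 1); rule it out.
Only (ii) survives; checking it on all 4 rows confirms it matches g.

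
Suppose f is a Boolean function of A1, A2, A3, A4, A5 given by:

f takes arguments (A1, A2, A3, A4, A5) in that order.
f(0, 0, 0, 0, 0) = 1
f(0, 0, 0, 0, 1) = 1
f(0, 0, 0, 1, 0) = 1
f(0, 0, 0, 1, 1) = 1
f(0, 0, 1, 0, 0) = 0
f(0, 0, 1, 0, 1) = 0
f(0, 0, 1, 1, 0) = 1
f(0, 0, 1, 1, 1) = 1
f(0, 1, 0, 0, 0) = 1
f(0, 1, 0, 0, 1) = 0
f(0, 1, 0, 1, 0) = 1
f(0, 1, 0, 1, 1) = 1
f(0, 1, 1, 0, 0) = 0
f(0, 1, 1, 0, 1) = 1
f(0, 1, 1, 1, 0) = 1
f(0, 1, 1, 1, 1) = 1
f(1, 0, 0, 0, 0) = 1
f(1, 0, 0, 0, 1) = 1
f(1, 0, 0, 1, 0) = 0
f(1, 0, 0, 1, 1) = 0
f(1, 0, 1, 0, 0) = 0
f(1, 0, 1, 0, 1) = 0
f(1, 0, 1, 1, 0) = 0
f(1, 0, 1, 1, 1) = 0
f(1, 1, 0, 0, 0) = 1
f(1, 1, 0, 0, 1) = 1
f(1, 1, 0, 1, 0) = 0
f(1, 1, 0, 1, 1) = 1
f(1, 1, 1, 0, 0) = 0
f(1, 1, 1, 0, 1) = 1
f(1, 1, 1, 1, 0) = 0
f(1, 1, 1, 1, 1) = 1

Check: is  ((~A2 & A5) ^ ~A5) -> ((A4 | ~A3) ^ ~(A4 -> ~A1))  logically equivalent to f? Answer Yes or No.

No

Evaluate ((~A2 & A5) ^ ~A5) -> ((A4 | ~A3) ^ ~(A4 -> ~A1)) on each row and compare to f:
  A1=0, A2=0, A3=0, A4=0, A5=0: formula gives 1, f = 1 ✓
  A1=0, A2=0, A3=0, A4=0, A5=1: formula gives 1, f = 1 ✓
  A1=0, A2=0, A3=0, A4=1, A5=0: formula gives 1, f = 1 ✓
  A1=0, A2=0, A3=0, A4=1, A5=1: formula gives 1, f = 1 ✓
  …
  A1=0, A2=1, A3=0, A4=0, A5=1: formula gives 1, but f = 0 ✗
A single disagreement suffices: at (0,1,0,0,1) they differ, so the formula does not compute f.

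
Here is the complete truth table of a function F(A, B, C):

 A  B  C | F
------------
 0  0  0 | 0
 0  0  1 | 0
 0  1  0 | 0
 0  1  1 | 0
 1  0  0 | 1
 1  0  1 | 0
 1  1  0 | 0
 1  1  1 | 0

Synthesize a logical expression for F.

F(A, B, C) = (A AND NOT B) AND NOT C

F is 1 on exactly one input, (1,0,0), whose minterm is A·¬B·¬C. So F is just that conjunction.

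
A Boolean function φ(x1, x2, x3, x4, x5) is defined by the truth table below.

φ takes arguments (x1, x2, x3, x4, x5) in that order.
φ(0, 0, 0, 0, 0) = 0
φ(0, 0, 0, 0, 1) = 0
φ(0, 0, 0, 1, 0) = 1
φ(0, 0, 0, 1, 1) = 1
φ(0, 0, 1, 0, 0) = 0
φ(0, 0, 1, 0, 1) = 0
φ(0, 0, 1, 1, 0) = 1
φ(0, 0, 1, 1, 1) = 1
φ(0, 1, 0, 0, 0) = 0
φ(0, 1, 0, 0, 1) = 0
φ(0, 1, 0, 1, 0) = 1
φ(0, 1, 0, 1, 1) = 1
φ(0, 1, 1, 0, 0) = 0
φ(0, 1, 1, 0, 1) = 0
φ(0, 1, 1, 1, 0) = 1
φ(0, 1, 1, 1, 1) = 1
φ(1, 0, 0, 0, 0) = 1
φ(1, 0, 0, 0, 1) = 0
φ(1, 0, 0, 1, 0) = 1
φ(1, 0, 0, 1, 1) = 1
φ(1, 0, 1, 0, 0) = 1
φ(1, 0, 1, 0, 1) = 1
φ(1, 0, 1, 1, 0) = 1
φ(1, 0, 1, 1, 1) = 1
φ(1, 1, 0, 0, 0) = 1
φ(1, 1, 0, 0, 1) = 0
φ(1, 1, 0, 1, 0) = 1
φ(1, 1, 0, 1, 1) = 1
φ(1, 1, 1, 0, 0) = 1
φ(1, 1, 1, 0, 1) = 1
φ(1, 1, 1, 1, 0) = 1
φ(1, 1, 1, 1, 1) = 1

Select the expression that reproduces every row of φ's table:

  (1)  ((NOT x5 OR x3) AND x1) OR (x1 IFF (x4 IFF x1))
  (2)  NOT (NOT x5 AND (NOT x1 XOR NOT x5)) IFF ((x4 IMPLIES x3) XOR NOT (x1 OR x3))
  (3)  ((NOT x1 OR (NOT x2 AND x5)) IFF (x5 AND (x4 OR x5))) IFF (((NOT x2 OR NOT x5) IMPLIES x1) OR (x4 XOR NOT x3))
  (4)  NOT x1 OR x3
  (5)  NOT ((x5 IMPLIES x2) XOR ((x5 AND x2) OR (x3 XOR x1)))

1

(2) fails at (0,0,1,0,0): the formula yields 1, φ is 0.
(3) fails at (0,0,0,0,1): the formula yields 1, φ is 0.
(4) fails at (0,0,0,0,0): the formula yields 1, φ is 0.
(5) fails at (0,0,0,0,1): the formula yields 1, φ is 0.
That leaves (1). Evaluating it on every row reproduces the table of φ exactly.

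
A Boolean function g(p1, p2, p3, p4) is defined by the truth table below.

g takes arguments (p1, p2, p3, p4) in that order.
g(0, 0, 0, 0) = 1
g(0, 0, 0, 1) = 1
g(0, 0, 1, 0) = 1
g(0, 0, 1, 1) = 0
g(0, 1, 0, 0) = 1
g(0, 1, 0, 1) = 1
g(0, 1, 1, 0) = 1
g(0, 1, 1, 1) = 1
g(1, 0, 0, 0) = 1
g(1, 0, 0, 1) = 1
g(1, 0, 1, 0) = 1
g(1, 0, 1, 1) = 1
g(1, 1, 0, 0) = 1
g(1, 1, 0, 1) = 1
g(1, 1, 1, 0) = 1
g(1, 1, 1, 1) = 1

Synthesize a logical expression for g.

Only row (0,0,1,1) gives 0. So g is 1 everywhere except there — the complement of the minterm ¬p1·¬p2·p3·p4.

g(p1, p2, p3, p4) = ~(((~p1 & ~p2) & p3) & p4)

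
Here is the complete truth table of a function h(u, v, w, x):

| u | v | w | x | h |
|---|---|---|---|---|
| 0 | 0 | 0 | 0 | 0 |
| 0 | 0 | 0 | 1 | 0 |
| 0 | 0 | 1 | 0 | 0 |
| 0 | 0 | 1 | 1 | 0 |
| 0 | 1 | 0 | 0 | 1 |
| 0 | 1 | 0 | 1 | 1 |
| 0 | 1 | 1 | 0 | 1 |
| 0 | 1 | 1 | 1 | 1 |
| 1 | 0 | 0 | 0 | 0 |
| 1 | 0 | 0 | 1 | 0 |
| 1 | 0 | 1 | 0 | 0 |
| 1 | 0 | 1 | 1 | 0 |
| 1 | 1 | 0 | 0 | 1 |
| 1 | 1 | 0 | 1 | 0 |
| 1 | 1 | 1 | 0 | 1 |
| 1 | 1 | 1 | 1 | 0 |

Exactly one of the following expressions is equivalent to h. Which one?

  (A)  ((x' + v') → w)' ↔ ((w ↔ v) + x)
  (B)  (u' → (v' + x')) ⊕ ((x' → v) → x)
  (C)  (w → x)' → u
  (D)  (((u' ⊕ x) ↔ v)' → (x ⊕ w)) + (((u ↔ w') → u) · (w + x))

(A) fails at (0,0,0,0): the formula yields 1, h is 0.
(C) fails at (0,0,0,0): the formula yields 1, h is 0.
(D) fails at (0,0,0,1): the formula yields 1, h is 0.
Only (B) survives; checking it on all 16 rows confirms it matches h.

B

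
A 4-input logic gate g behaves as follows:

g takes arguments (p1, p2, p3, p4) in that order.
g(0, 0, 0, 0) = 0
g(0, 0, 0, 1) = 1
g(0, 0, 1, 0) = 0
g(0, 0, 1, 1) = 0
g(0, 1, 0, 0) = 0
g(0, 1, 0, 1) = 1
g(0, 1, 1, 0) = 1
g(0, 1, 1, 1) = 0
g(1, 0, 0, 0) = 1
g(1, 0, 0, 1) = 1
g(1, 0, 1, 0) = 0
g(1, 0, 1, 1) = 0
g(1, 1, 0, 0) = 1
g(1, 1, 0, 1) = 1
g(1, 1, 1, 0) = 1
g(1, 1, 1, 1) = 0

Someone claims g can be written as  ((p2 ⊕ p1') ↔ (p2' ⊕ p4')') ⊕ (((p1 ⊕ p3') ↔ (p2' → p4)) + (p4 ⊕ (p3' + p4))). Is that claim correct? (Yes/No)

Check the formula against g row by row:
  p1=0, p2=0, p3=0, p4=0: formula gives 0, g = 0 ✓
  p1=0, p2=0, p3=0, p4=1: formula gives 1, g = 1 ✓
  p1=0, p2=0, p3=1, p4=0: formula gives 0, g = 0 ✓
  p1=0, p2=0, p3=1, p4=1: formula gives 0, g = 0 ✓
  …and likewise for the remaining 12 rows.
Every row agrees, so the formula is equivalent.

Yes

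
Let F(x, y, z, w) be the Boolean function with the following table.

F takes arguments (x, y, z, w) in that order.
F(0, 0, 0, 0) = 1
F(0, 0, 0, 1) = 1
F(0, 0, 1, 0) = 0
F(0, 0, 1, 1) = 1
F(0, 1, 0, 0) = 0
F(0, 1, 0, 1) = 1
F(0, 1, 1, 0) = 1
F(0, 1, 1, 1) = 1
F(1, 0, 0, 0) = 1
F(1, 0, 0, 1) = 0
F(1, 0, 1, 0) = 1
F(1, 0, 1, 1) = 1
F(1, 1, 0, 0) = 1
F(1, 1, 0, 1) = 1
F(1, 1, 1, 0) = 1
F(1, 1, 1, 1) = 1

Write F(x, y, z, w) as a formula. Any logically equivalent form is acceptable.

F is 0 on only 3 rows — (0,0,1,0), (0,1,0,0), (1,0,0,1). Writing each as a minterm (¬x·¬y·z·¬w, ¬x·y·¬z·¬w, x·¬y·¬z·w) and OR-ing them characterizes exactly where F=0, so F is the negation of that disjunction.

F(x, y, z, w) = ¬(((((¬x ∧ ¬y) ∧ z) ∧ ¬w) ∨ (((¬x ∧ y) ∧ ¬z) ∧ ¬w)) ∨ (((x ∧ ¬y) ∧ ¬z) ∧ w))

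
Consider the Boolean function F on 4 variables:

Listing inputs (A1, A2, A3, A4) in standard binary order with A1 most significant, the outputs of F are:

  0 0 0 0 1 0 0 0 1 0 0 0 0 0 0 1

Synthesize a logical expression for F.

F(A1, A2, A3, A4) = ((((A1' · A2) · A3') · A4') + (((A1 · A2') · A3') · A4')) + (((A1 · A2) · A3) · A4)

Collect the rows where F=1 — (0,1,0,0), (1,0,0,0), (1,1,1,1) — and write one minterm per row: ¬A1·A2·¬A3·¬A4, A1·¬A2·¬A3·¬A4, A1·A2·A3·A4. Their union (logical OR) reproduces the table exactly.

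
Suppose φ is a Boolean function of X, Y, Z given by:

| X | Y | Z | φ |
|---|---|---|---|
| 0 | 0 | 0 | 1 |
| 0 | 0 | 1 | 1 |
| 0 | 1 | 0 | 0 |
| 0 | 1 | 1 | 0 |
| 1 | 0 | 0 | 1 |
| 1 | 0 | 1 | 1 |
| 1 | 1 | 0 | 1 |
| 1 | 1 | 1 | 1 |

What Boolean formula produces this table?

φ(X, Y, Z) = (((X' · Y) · Z') + ((X' · Y) · Z))'

The 0-rows are (0,1,0), (0,1,1). Take each as a conjunction (¬X·Y·¬Z, ¬X·Y·Z), form their disjunction, and complement — that gives a formula that is 1 everywhere φ is.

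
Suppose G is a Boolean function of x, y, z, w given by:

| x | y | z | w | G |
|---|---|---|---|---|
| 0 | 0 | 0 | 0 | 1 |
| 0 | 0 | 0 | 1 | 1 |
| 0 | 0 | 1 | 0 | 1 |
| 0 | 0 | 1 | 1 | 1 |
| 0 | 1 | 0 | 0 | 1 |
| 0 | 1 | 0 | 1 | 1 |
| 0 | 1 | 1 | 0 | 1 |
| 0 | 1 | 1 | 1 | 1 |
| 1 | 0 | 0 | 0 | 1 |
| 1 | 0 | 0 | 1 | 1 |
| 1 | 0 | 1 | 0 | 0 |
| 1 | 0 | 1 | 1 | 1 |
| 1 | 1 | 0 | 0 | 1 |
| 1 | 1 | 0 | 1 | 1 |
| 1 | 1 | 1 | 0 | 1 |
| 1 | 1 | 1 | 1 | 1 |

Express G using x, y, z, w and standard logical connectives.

Only row (1,0,1,0) gives 0. So G is 1 everywhere except there — the complement of the minterm x·¬y·z·¬w.

G(x, y, z, w) = (((x · y') · z) · w')'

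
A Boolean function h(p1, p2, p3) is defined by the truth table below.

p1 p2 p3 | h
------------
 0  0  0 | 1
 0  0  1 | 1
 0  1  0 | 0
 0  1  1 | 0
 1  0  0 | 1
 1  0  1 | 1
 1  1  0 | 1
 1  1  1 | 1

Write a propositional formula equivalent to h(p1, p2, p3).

h(p1, p2, p3) = NOT (((NOT p1 AND p2) AND NOT p3) OR ((NOT p1 AND p2) AND p3))

There are just 2 zero rows: (0,1,0), (0,1,1). Their minterms are ¬p1·p2·¬p3, ¬p1·p2·p3; the OR of those covers precisely the 0-outputs, and negating it yields h.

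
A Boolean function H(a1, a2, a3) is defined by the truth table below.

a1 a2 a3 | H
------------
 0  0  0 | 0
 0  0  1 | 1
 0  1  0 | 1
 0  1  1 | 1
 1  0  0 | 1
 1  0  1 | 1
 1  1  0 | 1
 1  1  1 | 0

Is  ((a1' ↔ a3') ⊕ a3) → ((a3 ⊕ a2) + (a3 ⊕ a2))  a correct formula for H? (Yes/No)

No

Evaluate ((a1' ↔ a3') ⊕ a3) → ((a3 ⊕ a2) + (a3 ⊕ a2)) on each row and compare to H:
  a1=0, a2=0, a3=0: formula gives 0, H = 0 ✓
  a1=0, a2=0, a3=1: formula gives 1, H = 1 ✓
  a1=0, a2=1, a3=0: formula gives 1, H = 1 ✓
  a1=0, a2=1, a3=1: formula gives 0, but H = 1 ✗
Row (0,1,1) is a counterexample, so the formula is not equivalent to H.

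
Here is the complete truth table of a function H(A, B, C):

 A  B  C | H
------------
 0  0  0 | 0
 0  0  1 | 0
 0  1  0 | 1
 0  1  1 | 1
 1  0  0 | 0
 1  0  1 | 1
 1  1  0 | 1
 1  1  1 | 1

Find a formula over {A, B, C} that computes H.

H(A, B, C) = ((((A' · B') · C') + ((A' · B') · C)) + ((A · B') · C'))'

H is 0 on only 3 rows — (0,0,0), (0,0,1), (1,0,0). Writing each as a minterm (¬A·¬B·¬C, ¬A·¬B·C, A·¬B·¬C) and OR-ing them characterizes exactly where H=0, so H is the negation of that disjunction.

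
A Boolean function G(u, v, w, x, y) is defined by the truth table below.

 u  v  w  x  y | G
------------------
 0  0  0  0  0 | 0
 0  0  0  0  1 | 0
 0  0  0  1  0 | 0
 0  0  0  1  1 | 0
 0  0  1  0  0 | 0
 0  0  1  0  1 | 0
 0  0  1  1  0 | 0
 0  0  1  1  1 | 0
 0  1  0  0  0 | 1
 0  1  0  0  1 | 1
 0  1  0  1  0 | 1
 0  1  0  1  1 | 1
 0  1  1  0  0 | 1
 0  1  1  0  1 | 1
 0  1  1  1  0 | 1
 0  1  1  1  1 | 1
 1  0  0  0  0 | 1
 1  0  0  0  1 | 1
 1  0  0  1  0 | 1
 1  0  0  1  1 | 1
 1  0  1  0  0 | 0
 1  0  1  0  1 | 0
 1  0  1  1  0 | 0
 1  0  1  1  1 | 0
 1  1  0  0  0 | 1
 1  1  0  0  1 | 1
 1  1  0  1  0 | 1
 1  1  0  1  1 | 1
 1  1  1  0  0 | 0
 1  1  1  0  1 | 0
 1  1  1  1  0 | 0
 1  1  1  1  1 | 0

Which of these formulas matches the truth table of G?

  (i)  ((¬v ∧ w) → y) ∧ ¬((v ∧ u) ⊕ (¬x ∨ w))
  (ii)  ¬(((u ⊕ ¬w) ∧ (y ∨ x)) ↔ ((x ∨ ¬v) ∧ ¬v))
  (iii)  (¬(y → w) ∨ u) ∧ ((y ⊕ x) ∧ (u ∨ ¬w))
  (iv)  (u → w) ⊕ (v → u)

(i) fails at (0,0,0,1,0): the formula yields 1, G is 0.
(ii) fails at (0,0,0,0,0): the formula yields 1, G is 0.
(iii) fails at (0,0,0,0,1): the formula yields 1, G is 0.
Only (iv) survives; checking it on all 32 rows confirms it matches G.

iv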